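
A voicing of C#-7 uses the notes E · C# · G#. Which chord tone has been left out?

The full C#-7 chord is C#, E, G#, B.
Comparing with the voicing, the minor 7th (7th) — B — is absent.

B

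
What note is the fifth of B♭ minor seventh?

F

Root of B♭ minor seventh = B-flat. The 5th is a perfect 5th: B-flat up a perfect 5th → F.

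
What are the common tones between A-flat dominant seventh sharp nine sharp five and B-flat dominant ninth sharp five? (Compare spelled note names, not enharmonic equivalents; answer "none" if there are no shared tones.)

A-flat  C

A-flat dominant seventh sharp nine sharp five: A-flat C E G-flat B
B-flat dominant ninth sharp five: B-flat D F-sharp A-flat C
Common to both → A-flat, C.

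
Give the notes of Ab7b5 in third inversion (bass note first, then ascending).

In root position, Ab7b5 is Ab–C–Ebb–Gb.
Third inversion puts the seventh (Gb) in the bass.

Gb Ab C Ebb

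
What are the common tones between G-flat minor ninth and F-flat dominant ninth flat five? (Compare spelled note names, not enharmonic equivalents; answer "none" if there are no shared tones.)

G-flat minor ninth: G-flat B-double-flat D-flat F-flat A-flat
F-flat dominant ninth flat five: F-flat A-flat C-double-flat E-double-flat G-flat
Common to both → G-flat, F-flat, A-flat.

G-flat, F-flat, A-flat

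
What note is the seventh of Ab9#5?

Gb

Ab9#5 is built on Ab; its 7th is a minor 7th above the root.
A seventh above A uses the letter G, and the minor 7th above Ab is Gb.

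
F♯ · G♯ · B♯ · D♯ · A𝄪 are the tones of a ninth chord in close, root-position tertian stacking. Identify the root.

Stacking in thirds gives G♯ – B♯ – D♯ – F♯ – A𝄪, so G♯ is the root — G♯ dominant seventh sharp nine.

G♯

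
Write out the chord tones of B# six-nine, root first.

Root B#, quality six-nine:
root → B#
3rd (major 3rd) → D##
5th (perfect 5th) → F##
6th (major 6th) → G##
9th (major 9th) → C##

B#, D##, F##, G##, C##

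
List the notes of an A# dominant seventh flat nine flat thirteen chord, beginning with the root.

A# dominant seventh flat nine flat thirteen is a dominant seventh flat nine flat thirteen built on A#.
Root: A#
Major 3rd (3rd): C##
Perfect 5th (5th): E#
Minor 7th (7th): G#
Minor 9th (9th): B
Minor 13th (13th): F#

A#  C##  E#  G#  B  F#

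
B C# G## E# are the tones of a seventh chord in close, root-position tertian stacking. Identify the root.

Arranged so that each adjacent pair is a third by letter name: C# – E# – G## – B.
The bottom of that stack, C#, is the root (this is C# augmented seventh).

C#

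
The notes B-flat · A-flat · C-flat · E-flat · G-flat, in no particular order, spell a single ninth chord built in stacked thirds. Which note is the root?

A-flat

Stacking in thirds gives A-flat – C-flat – E-flat – G-flat – B-flat, so A-flat is the root — A-flat minor ninth.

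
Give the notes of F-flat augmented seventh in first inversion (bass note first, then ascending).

F-flat augmented seventh = Fb–Ab–C–Ebb; first inversion → third (Ab) lowest.

Ab, C, Ebb, Fb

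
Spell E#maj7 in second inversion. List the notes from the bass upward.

B#, D##, E#, G##

E#maj7 = E#–G##–B#–D##; second inversion → fifth (B#) lowest.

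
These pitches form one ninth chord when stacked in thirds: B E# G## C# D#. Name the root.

Arranged so that each adjacent pair is a third by letter name: C# – E# – G## – B – D#.
The bottom of that stack, C#, is the root (this is C# dominant ninth sharp five).

C#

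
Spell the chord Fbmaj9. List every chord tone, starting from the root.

Fbmaj9 is a major ninth built on F♭.
root → F♭
3rd (major 3rd) → A♭
5th (perfect 5th) → C♭
7th (major 7th) → E♭
9th (major 9th) → G♭

F♭, A♭, C♭, E♭, G♭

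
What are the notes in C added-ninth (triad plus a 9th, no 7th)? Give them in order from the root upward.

C E G D

C added-ninth: added-ninth on C.
root → C
3rd (major 3rd) → E
5th (perfect 5th) → G
9th (major 9th) → D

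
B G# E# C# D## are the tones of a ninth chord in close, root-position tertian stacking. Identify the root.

Arranged so that each adjacent pair is a third by letter name: C# – E# – G# – B – D##.
The bottom of that stack, C#, is the root (this is C# dominant seventh sharp nine).

C#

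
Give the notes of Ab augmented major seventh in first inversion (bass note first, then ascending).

C E G Ab

Ab augmented major seventh = Ab–C–E–G; first inversion → third (C) lowest.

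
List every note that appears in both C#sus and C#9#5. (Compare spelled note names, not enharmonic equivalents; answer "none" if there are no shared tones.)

C#

C#sus: C# F# G#
C#9#5: C# E# G## B D#
Common to both → C#.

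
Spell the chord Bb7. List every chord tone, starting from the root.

Bb, D, F, Ab

Bb7: dominant seventh on Bb.
Root: Bb
Major 3rd (3rd): D
Perfect 5th (5th): F
Minor 7th (7th): Ab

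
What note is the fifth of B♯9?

F##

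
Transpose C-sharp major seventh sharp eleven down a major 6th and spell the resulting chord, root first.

Transposed root: C♯ → E (major 6th down). So we spell E major seventh sharp eleven:
- root: E
- major 3rd: G♯
- perfect 5th: B
- major 7th: D♯
- augmented 11th: A♯

E – G♯ – B – D♯ – A♯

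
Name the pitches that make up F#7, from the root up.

F#7: dominant seventh on F♯.
- root: F♯
- major 3rd: A♯
- perfect 5th: C♯
- minor 7th: E

F♯, A♯, C♯, E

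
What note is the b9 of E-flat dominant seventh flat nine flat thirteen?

F-flat

E-flat dominant seventh flat nine flat thirteen is built on E-flat; its 9th is a minor 9th above the root.
A second above E uses the letter F, and the minor 9th above E-flat is F-flat.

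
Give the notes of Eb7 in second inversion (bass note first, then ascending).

Bb Db Eb G

In root position, Eb7 is Eb–G–Bb–Db.
Second inversion puts the fifth (Bb) in the bass.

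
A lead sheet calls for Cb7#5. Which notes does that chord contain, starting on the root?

Cb, Eb, G, Bbb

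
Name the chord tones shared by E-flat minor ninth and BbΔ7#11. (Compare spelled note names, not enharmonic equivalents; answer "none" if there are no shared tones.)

Bb  F

E-flat minor ninth = Eb, Gb, Bb, Db, F.
BbΔ7#11 = Bb, D, F, A, E.
Shared: Bb, F.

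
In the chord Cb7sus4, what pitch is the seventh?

Root of Cb7sus4 = Cb. The 7th is a minor 7th: Cb up a minor 7th → Bbb.

Bbb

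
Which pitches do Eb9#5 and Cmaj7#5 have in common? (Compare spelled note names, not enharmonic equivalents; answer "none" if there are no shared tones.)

B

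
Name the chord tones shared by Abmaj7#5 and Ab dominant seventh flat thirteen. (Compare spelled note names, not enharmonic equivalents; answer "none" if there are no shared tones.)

Ab C

Abmaj7#5 = Ab, C, E, G.
Ab dominant seventh flat thirteen = Ab, C, Eb, Gb, Fb.
Shared: Ab, C.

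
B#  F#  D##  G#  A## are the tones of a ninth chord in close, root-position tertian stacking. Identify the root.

Arranged so that each adjacent pair is a third by letter name: G# – B# – D## – F# – A##.
The bottom of that stack, G#, is the root (this is G# dominant seventh sharp nine sharp five).

G#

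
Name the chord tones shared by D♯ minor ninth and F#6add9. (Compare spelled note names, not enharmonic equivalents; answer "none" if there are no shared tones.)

D♯ minor ninth: D# F# A# C# E#
F#6add9: F# A# C# D# G#
Common to both → D#, F#, A#, C#.

D# – F# – A# – C#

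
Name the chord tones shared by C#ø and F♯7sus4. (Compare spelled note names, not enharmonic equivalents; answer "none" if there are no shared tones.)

C#ø: C# E G B
F♯7sus4: F# B C# E
Common to both → C#, E, B.

C# E B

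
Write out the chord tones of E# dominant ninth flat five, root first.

E# dominant ninth flat five: dominant ninth flat five on E#.
Root: E#
Major 3rd (3rd): G##
Diminished 5th (5th): B
Minor 7th (7th): D#
Major 9th (9th): F##

E#, G##, B, D#, F##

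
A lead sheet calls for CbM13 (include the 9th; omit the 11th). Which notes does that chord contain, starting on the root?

CbM13: major thirteenth on Cb.
Root: Cb
Major 3rd (3rd): Eb
Perfect 5th (5th): Gb
Major 7th (7th): Bb
Major 9th (9th): Db
Major 13th (13th): Ab

Cb, Eb, Gb, Bb, Db, Ab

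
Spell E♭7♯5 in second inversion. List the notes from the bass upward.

B, D♭, E♭, G

In root position, E♭7♯5 is E♭–G–B–D♭.
Second inversion puts the fifth (B) in the bass.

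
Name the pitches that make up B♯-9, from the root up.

B♯-9 is a minor ninth built on B#.
- root: B#
- minor 3rd: D#
- perfect 5th: F##
- minor 7th: A#
- major 9th: C##

B#  D#  F##  A#  C##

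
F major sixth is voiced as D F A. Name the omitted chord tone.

F major sixth = F, A, C, D. The voicing lacks the 5th (perfect 5th), C.

C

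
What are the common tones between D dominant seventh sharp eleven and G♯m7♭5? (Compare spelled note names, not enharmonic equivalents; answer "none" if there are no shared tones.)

D, F#, G#

D dominant seventh sharp eleven: D F# A C G#
G♯m7♭5: G# B D F#
Common to both → D, F#, G#.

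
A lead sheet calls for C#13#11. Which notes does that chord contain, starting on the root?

C#13#11 is a dominant thirteenth sharp eleven built on C#.
Root: C#
Major 3rd (3rd): E#
Perfect 5th (5th): G#
Minor 7th (7th): B
Major 9th (9th): D#
Augmented 11th (11th): F##
Major 13th (13th): A#

C#, E#, G#, B, D#, F##, A#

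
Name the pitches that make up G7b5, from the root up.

Root G, quality dominant seventh flat five:
G — root
B — major 3rd
D♭ — diminished 5th
F — minor 7th

G B D♭ F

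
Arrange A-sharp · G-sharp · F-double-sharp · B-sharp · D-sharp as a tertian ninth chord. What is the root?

G-sharp

Stacking in thirds gives G-sharp – B-sharp – D-sharp – F-double-sharp – A-sharp, so G-sharp is the root — G-sharp major ninth.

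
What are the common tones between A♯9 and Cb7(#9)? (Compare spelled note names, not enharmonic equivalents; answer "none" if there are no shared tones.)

A♯9: A# C## E# G# B#
Cb7(#9): Cb Eb Gb Bbb D
Common to both → none.

none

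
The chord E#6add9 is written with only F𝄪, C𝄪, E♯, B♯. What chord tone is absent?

E#6add9 = E♯, G𝄪, B♯, C𝄪, F𝄪. The voicing lacks the 3rd (major 3rd), G𝄪.

G𝄪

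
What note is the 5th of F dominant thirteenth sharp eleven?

C

Root of F dominant thirteenth sharp eleven = F. The 5th is a perfect 5th: F up a perfect 5th → C.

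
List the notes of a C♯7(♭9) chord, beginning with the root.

Root C♯, quality dominant seventh flat nine:
root → C♯
3rd (major 3rd) → E♯
5th (perfect 5th) → G♯
7th (minor 7th) → B
9th (minor 9th) → D

C♯  E♯  G♯  B  D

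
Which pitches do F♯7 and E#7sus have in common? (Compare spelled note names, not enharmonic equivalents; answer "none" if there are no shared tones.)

F♯7 = F♯, A♯, C♯, E.
E#7sus = E♯, A♯, B♯, D♯.
Shared: A♯.

A♯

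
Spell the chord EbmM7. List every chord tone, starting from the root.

E♭  G♭  B♭  D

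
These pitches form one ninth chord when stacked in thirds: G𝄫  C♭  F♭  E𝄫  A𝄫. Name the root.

Arranged so that each adjacent pair is a third by letter name: F♭ – A𝄫 – C♭ – E𝄫 – G𝄫.
The bottom of that stack, F♭, is the root (this is F♭ minor seventh flat nine).

F♭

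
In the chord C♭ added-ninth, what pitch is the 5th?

Root of C♭ added-ninth = Cb. The 5th is a perfect 5th: Cb up a perfect 5th → Gb.

Gb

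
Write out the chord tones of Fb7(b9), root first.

Fb  Ab  Cb  Ebb  Gbb

Fb7(b9): dominant seventh flat nine on Fb.
Root: Fb
Major 3rd (3rd): Ab
Perfect 5th (5th): Cb
Minor 7th (7th): Ebb
Minor 9th (9th): Gbb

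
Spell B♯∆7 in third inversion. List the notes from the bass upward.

B♯∆7 = B♯–D𝄪–F𝄪–A𝄪; third inversion → seventh (A𝄪) lowest.

A𝄪 B♯ D𝄪 F𝄪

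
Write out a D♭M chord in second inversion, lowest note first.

Ab – Db – F

In root position, D♭M is Db–F–Ab.
Second inversion puts the fifth (Ab) in the bass.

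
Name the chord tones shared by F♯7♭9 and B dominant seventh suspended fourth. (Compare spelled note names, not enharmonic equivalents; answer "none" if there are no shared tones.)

F#  E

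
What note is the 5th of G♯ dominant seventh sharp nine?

G♯ dominant seventh sharp nine is built on G#; its 5th is a perfect 5th above the root.
A fifth above G uses the letter D, and the perfect 5th above G# is D#.

D#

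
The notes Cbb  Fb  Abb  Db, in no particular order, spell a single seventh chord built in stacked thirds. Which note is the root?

Arranged so that each adjacent pair is a third by letter name: Db – Fb – Abb – Cbb.
The bottom of that stack, Db, is the root (this is Db diminished seventh).

Db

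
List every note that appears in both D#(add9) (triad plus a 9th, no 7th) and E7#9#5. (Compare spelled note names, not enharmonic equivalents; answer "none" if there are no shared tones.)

D#(add9): D# F## A# E#
E7#9#5: E G# B# D F##
Common to both → F##.

F##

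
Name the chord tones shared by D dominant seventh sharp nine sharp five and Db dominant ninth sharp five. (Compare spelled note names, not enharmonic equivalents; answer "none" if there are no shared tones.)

D dominant seventh sharp nine sharp five: D F♯ A♯ C E♯
Db dominant ninth sharp five: D♭ F A C♭ E♭
Common to both → none.

none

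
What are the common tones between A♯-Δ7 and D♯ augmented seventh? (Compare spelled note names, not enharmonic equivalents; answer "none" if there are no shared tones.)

A♯-Δ7 = A#, C#, E#, G##.
D♯ augmented seventh = D#, F##, A##, C#.
Shared: C#.

C#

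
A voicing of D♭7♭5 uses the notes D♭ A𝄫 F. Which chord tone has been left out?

The full D♭7♭5 chord is D♭, F, A𝄫, C♭.
Comparing with the voicing, the minor 7th (7th) — C♭ — is absent.

C♭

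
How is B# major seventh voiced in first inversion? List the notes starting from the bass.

D-double-sharp, F-double-sharp, A-double-sharp, B-sharp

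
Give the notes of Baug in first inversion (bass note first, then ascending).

In root position, Baug is B–D#–F##.
First inversion puts the third (D#) in the bass.

D# F## B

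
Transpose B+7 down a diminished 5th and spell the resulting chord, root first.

E♯, G𝄪, B𝄪, D♯

Transposed root: B → E♯ (diminished 5th down). So we spell E♯ augmented seventh:
- root: E♯
- major 3rd: G𝄪
- augmented 5th: B𝄪
- minor 7th: D♯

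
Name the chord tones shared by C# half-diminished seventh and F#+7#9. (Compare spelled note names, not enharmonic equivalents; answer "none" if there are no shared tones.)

C# half-diminished seventh = C#, E, G, B.
F#+7#9 = F#, A#, C##, E, G##.
Shared: E.

E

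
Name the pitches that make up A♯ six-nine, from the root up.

A-sharp  C-double-sharp  E-sharp  F-double-sharp  B-sharp

A♯ six-nine is a six-nine built on A-sharp.
- root: A-sharp
- major 3rd: C-double-sharp
- perfect 5th: E-sharp
- major 6th: F-double-sharp
- major 9th: B-sharp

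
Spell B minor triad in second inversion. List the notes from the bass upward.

In root position, B minor triad is B–D–F#.
Second inversion puts the fifth (F#) in the bass.

F#, B, D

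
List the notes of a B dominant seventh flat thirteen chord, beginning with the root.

B, D-sharp, F-sharp, A, G

B dominant seventh flat thirteen: dominant seventh flat thirteen on B.
B — root
D-sharp — major 3rd
F-sharp — perfect 5th
A — minor 7th
G — minor 13th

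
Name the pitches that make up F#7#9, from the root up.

F#7#9: dominant seventh sharp nine on F#.
root → F#
3rd (major 3rd) → A#
5th (perfect 5th) → C#
7th (minor 7th) → E
9th (augmented 9th) → G##

F#  A#  C#  E  G##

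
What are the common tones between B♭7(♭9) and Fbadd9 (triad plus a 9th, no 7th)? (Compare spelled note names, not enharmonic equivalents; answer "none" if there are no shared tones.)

B♭7(♭9): Bb D F Ab Cb
Fbadd9: Fb Ab Cb Gb
Common to both → Ab, Cb.

Ab Cb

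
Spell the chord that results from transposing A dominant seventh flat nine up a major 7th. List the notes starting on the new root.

A major 7th up from A is G-sharp, so the new chord is G-sharp dominant seventh flat nine.
root → G-sharp
3rd (major 3rd) → B-sharp
5th (perfect 5th) → D-sharp
7th (minor 7th) → F-sharp
9th (minor 9th) → A

G-sharp B-sharp D-sharp F-sharp A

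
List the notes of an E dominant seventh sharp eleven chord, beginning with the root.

E, G#, B, D, A#

E dominant seventh sharp eleven is a dominant seventh sharp eleven built on E.
E — root
G# — major 3rd
B — perfect 5th
D — minor 7th
A# — augmented 11th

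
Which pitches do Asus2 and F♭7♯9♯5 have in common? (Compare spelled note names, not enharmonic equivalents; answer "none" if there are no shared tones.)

Asus2: A B E
F♭7♯9♯5: Fb Ab C Ebb G
Common to both → none.

none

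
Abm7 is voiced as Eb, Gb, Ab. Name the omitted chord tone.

Abm7 = Ab, Cb, Eb, Gb. The voicing lacks the 3rd (minor 3rd), Cb.

Cb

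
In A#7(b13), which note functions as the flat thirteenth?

A#7(b13) is built on A♯; its 13th is a minor 13th above the root.
A sixth above A uses the letter F, and the minor 13th above A♯ is F♯.

F♯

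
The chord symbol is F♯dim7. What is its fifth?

C

F♯dim7 is built on F♯; its 5th is a diminished 5th above the root.
A fifth above F uses the letter C, and the diminished 5th above F♯ is C.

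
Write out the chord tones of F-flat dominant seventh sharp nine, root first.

F-flat dominant seventh sharp nine: dominant seventh sharp nine on F-flat.
root → F-flat
3rd (major 3rd) → A-flat
5th (perfect 5th) → C-flat
7th (minor 7th) → E-double-flat
9th (augmented 9th) → G

F-flat – A-flat – C-flat – E-double-flat – G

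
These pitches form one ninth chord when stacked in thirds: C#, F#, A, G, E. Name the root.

F#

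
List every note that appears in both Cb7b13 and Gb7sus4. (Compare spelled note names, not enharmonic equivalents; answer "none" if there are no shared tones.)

Cb – Gb

Cb7b13: Cb Eb Gb Bbb Abb
Gb7sus4: Gb Cb Db Fb
Common to both → Cb, Gb.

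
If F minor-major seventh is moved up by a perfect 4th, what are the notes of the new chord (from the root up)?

B-flat D-flat F A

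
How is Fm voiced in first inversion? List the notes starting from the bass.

Ab – C – F

In root position, Fm is F–Ab–C.
First inversion puts the third (Ab) in the bass.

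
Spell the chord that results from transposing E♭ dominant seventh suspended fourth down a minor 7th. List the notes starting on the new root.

F B-flat C E-flat

E-flat down a minor 7th → F. New chord: F dominant seventh suspended fourth.
root → F
4th (perfect 4th) → B-flat
5th (perfect 5th) → C
7th (minor 7th) → E-flat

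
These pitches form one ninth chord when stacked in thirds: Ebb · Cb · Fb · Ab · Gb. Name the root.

Stacking in thirds gives Fb – Ab – Cb – Ebb – Gb, so Fb is the root — Fb dominant ninth.

Fb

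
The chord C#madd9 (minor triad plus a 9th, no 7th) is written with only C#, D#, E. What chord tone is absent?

G#

C#madd9 = C#, E, G#, D#. The voicing lacks the 5th (perfect 5th), G#.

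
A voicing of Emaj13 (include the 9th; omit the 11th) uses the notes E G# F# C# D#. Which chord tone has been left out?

B

The full Emaj13 chord is E, G#, B, D#, F#, C#.
Comparing with the voicing, the perfect 5th (5th) — B — is absent.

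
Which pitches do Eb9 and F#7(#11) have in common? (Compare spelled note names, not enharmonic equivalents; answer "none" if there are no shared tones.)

none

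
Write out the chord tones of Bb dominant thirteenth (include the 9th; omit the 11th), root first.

Root B-flat, quality dominant thirteenth:
- root: B-flat
- major 3rd: D
- perfect 5th: F
- minor 7th: A-flat
- major 9th: C
- major 13th: G

B-flat, D, F, A-flat, C, G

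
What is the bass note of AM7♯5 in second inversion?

AM7♯5 = A–C#–E#–G#. Second inversion → fifth in the bass = E#.

E#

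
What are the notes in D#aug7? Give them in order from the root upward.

D♯, F𝄪, A𝄪, C♯

D#aug7 is an augmented seventh built on D♯.
Root: D♯
Major 3rd (3rd): F𝄪
Augmented 5th (5th): A𝄪
Minor 7th (7th): C♯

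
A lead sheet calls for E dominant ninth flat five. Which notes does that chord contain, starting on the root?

E dominant ninth flat five: dominant ninth flat five on E.
Root: E
Major 3rd (3rd): G-sharp
Diminished 5th (5th): B-flat
Minor 7th (7th): D
Major 9th (9th): F-sharp

E G-sharp B-flat D F-sharp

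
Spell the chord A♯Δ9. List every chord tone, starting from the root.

A#, C##, E#, G##, B#

A♯Δ9: major ninth on A#.
root → A#
3rd (major 3rd) → C##
5th (perfect 5th) → E#
7th (major 7th) → G##
9th (major 9th) → B#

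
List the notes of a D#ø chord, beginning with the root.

D#, F#, A, C#

D#ø is a half-diminished seventh built on D#.
root → D#
3rd (minor 3rd) → F#
5th (diminished 5th) → A
7th (minor 7th) → C#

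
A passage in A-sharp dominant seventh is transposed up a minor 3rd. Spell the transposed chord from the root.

C-sharp, E-sharp, G-sharp, B

A-sharp up a minor 3rd → C-sharp. New chord: C-sharp dominant seventh.
C-sharp — root
E-sharp — major 3rd
G-sharp — perfect 5th
B — minor 7th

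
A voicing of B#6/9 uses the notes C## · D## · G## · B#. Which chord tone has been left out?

The full B#6/9 chord is B#, D##, F##, G##, C##.
Comparing with the voicing, the perfect 5th (5th) — F## — is absent.

F##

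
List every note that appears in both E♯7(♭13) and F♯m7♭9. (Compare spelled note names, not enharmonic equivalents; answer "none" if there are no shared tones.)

E♯7(♭13) = E#, G##, B#, D#, C#.
F♯m7♭9 = F#, A, C#, E, G.
Shared: C#.

C#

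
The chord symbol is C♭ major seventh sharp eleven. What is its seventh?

C♭ major seventh sharp eleven is built on Cb; its 7th is a major 7th above the root.
A seventh above C uses the letter B, and the major 7th above Cb is Bb.

Bb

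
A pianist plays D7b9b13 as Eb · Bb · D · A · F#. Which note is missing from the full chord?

C

D7b9b13 = D, F#, A, C, Eb, Bb. The voicing lacks the 7th (minor 7th), C.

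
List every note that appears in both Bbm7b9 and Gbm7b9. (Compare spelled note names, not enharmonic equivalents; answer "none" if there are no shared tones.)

Db

Bbm7b9 = Bb, Db, F, Ab, Cb.
Gbm7b9 = Gb, Bbb, Db, Fb, Abb.
Shared: Db.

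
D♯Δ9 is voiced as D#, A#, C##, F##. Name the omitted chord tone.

E#

The full D♯Δ9 chord is D#, F##, A#, C##, E#.
Comparing with the voicing, the major 9th (9th) — E# — is absent.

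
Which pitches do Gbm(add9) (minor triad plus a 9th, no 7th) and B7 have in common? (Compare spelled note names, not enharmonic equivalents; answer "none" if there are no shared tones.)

none

Gbm(add9) = Gb, Bbb, Db, Ab.
B7 = B, D#, F#, A.
Shared: none.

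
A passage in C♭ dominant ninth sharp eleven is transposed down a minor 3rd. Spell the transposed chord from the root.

A minor 3rd down from Cb is Ab, so the new chord is Ab dominant ninth sharp eleven.
Ab — root
C — major 3rd
Eb — perfect 5th
Gb — minor 7th
Bb — major 9th
D — augmented 11th

Ab, C, Eb, Gb, Bb, D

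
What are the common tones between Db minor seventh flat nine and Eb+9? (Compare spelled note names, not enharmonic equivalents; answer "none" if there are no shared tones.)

Db

Db minor seventh flat nine: Db Fb Ab Cb Ebb
Eb+9: Eb G B Db F
Common to both → Db.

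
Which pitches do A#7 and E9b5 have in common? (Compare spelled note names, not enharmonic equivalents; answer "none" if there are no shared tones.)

G#

A#7 = A#, C##, E#, G#.
E9b5 = E, G#, Bb, D, F#.
Shared: G#.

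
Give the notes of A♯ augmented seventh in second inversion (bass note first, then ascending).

E-double-sharp – G-sharp – A-sharp – C-double-sharp

In root position, A♯ augmented seventh is A-sharp–C-double-sharp–E-double-sharp–G-sharp.
Second inversion puts the fifth (E-double-sharp) in the bass.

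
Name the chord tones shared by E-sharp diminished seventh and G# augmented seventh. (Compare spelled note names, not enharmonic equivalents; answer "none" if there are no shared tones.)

E-sharp diminished seventh: E-sharp G-sharp B D
G# augmented seventh: G-sharp B-sharp D-double-sharp F-sharp
Common to both → G-sharp.

G-sharp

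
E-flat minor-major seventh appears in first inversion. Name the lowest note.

E-flat minor-major seventh in root position is Eb–Gb–Bb–D.
First inversion places the third in the bass, which is Gb.

Gb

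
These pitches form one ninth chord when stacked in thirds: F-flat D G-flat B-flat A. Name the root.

Stacking in thirds gives G-flat – B-flat – D – F-flat – A, so G-flat is the root — G-flat dominant seventh sharp nine sharp five.

G-flat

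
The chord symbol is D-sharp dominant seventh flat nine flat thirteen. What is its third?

F##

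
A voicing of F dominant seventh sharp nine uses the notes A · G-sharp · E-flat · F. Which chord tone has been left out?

The full F dominant seventh sharp nine chord is F, A, C, E-flat, G-sharp.
Comparing with the voicing, the perfect 5th (5th) — C — is absent.

C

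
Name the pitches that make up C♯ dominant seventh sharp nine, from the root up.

Root C♯, quality dominant seventh sharp nine:
Root: C♯
Major 3rd (3rd): E♯
Perfect 5th (5th): G♯
Minor 7th (7th): B
Augmented 9th (9th): D𝄪

C♯, E♯, G♯, B, D𝄪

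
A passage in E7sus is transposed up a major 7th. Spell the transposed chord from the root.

Transposed root: E → D# (major 7th up). So we spell D# dominant seventh suspended fourth:
- root: D#
- perfect 4th: G#
- perfect 5th: A#
- minor 7th: C#

D# G# A# C#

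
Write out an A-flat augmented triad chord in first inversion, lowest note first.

A-flat augmented triad = Ab–C–E; first inversion → third (C) lowest.

C, E, Ab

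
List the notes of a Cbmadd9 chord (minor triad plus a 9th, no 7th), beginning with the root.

Cb Ebb Gb Db

Cbmadd9: minor added-ninth on Cb.
Root: Cb
Minor 3rd (3rd): Ebb
Perfect 5th (5th): Gb
Major 9th (9th): Db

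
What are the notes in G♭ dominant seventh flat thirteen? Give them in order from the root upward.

G-flat, B-flat, D-flat, F-flat, E-double-flat

G♭ dominant seventh flat thirteen: dominant seventh flat thirteen on G-flat.
Root: G-flat
Major 3rd (3rd): B-flat
Perfect 5th (5th): D-flat
Minor 7th (7th): F-flat
Minor 13th (13th): E-double-flat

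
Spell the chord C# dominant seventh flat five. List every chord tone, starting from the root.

C# dominant seventh flat five is a dominant seventh flat five built on C#.
C# — root
E# — major 3rd
G — diminished 5th
B — minor 7th

C#, E#, G, B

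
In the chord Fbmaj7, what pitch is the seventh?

Eb

Root of Fbmaj7 = Fb. The 7th is a major 7th: Fb up a major 7th → Eb.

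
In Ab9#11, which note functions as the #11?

Ab9#11 is built on Ab; its 11th is an augmented 11th above the root.
A fourth above A uses the letter D, and the augmented 11th above Ab is D.

D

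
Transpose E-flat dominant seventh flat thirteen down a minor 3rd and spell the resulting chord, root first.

C E G Bb Ab

Eb down a minor 3rd → C. New chord: C dominant seventh flat thirteen.
root → C
3rd (major 3rd) → E
5th (perfect 5th) → G
7th (minor 7th) → Bb
13th (minor 13th) → Ab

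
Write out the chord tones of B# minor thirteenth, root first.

Root B#, quality minor thirteenth:
B# — root
D# — minor 3rd
F## — perfect 5th
A# — minor 7th
C## — major 9th
E# — perfect 11th
G## — major 13th

B#, D#, F##, A#, C##, E#, G##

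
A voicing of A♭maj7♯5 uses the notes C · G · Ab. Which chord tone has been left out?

E

A♭maj7♯5 = Ab, C, E, G. The voicing lacks the 5th (augmented 5th), E.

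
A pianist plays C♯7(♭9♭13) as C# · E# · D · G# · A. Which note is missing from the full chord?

The full C♯7(♭9♭13) chord is C#, E#, G#, B, D, A.
Comparing with the voicing, the minor 7th (7th) — B — is absent.

B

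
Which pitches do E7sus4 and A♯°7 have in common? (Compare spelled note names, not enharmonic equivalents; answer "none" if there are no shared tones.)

E

E7sus4: E A B D
A♯°7: A# C# E G
Common to both → E.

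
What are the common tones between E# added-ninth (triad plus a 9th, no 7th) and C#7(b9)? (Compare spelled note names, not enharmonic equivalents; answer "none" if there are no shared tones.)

E♯

E# added-ninth = E♯, G𝄪, B♯, F𝄪.
C#7(b9) = C♯, E♯, G♯, B, D.
Shared: E♯.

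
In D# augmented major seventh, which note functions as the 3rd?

F##

Root of D# augmented major seventh = D#. The 3rd is a major 3rd: D# up a major 3rd → F##.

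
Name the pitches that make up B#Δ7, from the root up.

B#  D##  F##  A##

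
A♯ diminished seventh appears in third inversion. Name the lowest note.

A♯ diminished seventh in root position is A-sharp–C-sharp–E–G.
Third inversion places the seventh in the bass, which is G.

G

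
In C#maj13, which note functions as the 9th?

Root of C#maj13 = C♯. The 9th is a major 9th: C♯ up a major 9th → D♯.

D♯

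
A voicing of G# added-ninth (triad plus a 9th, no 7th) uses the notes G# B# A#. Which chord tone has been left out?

The full G# added-ninth chord is G#, B#, D#, A#.
Comparing with the voicing, the perfect 5th (5th) — D# — is absent.

D#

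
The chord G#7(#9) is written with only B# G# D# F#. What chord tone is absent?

A##

The full G#7(#9) chord is G#, B#, D#, F#, A##.
Comparing with the voicing, the augmented 9th (9th) — A## — is absent.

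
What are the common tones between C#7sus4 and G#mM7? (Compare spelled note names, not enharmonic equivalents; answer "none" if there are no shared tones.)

G# – B

C#7sus4 = C#, F#, G#, B.
G#mM7 = G#, B, D#, F##.
Shared: G#, B.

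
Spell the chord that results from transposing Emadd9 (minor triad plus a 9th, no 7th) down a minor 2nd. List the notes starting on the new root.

D#, F#, A#, E#

E down a minor 2nd → D#. New chord: D# minor added-ninth.
Root: D#
Minor 3rd (3rd): F#
Perfect 5th (5th): A#
Major 9th (9th): E#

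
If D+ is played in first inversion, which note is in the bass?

D+ in root position is D–F#–A#.
First inversion places the third in the bass, which is F#.

F#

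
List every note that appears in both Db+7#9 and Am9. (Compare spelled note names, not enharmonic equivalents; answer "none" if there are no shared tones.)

Db+7#9: Db F A Cb E
Am9: A C E G B
Common to both → A, E.

A – E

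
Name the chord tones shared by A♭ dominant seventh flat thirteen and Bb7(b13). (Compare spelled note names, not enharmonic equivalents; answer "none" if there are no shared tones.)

Ab, Gb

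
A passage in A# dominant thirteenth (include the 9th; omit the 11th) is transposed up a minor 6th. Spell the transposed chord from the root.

A# up a minor 6th → F#. New chord: F# dominant thirteenth.
Root: F#
Major 3rd (3rd): A#
Perfect 5th (5th): C#
Minor 7th (7th): E
Major 9th (9th): G#
Major 13th (13th): D#

F#, A#, C#, E, G#, D#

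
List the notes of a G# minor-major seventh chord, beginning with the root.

G#, B, D#, F##

Root G#, quality minor-major seventh:
Root: G#
Minor 3rd (3rd): B
Perfect 5th (5th): D#
Major 7th (7th): F##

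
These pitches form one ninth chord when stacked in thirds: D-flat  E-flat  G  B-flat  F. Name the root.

E-flat

Stacking in thirds gives E-flat – G – B-flat – D-flat – F, so E-flat is the root — E-flat dominant ninth.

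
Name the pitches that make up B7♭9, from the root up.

Root B, quality dominant seventh flat nine:
root → B
3rd (major 3rd) → D#
5th (perfect 5th) → F#
7th (minor 7th) → A
9th (minor 9th) → C

B  D#  F#  A  C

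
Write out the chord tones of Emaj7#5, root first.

E  G#  B#  D#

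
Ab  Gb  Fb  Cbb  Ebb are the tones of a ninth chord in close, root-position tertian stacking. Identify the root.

Fb

Arranged so that each adjacent pair is a third by letter name: Fb – Ab – Cbb – Ebb – Gb.
The bottom of that stack, Fb, is the root (this is Fb dominant ninth flat five).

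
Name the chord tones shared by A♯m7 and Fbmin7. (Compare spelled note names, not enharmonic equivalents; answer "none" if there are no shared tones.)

A♯m7: A# C# E# G#
Fbmin7: Fb Abb Cb Ebb
Common to both → none.

none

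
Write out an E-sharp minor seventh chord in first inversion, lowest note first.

G#, B#, D#, E#

In root position, E-sharp minor seventh is E#–G#–B#–D#.
First inversion puts the third (G#) in the bass.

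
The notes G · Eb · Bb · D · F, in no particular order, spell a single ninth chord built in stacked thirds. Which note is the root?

Stacking in thirds gives Eb – G – Bb – D – F, so Eb is the root — Eb major ninth.

Eb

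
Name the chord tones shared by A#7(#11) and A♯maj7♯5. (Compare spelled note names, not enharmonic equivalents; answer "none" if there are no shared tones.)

A#, C##

A#7(#11) = A#, C##, E#, G#, D##.
A♯maj7♯5 = A#, C##, E##, G##.
Shared: A#, C##.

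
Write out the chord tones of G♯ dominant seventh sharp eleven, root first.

G-sharp, B-sharp, D-sharp, F-sharp, C-double-sharp

G♯ dominant seventh sharp eleven: dominant seventh sharp eleven on G-sharp.
- root: G-sharp
- major 3rd: B-sharp
- perfect 5th: D-sharp
- minor 7th: F-sharp
- augmented 11th: C-double-sharp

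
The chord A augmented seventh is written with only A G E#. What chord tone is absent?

The full A augmented seventh chord is A, C#, E#, G.
Comparing with the voicing, the major 3rd (3rd) — C# — is absent.

C#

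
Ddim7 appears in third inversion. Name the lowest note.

C♭

Ddim7 in root position is D–F–A♭–C♭.
Third inversion places the seventh in the bass, which is C♭.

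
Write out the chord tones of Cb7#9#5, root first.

Cb, Eb, G, Bbb, D

Cb7#9#5 is a dominant seventh sharp nine sharp five built on Cb.
root → Cb
3rd (major 3rd) → Eb
5th (augmented 5th) → G
7th (minor 7th) → Bbb
9th (augmented 9th) → D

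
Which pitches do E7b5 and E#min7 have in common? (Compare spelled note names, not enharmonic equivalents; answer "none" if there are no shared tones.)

G♯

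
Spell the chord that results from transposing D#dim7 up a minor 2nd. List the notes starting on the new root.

A minor 2nd up from D♯ is E, so the new chord is E diminished seventh.
root → E
3rd (minor 3rd) → G
5th (diminished 5th) → B♭
7th (diminished 7th) → D♭

E  G  B♭  D♭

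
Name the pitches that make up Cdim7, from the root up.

Root C, quality diminished seventh:
Root: C
Minor 3rd (3rd): Eb
Diminished 5th (5th): Gb
Diminished 7th (7th): Bbb

C, Eb, Gb, Bbb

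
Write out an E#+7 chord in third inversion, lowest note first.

D#, E#, G##, B##

In root position, E#+7 is E#–G##–B##–D#.
Third inversion puts the seventh (D#) in the bass.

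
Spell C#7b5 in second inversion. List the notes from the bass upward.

C#7b5 = C♯–E♯–G–B; second inversion → fifth (G) lowest.

G, B, C♯, E♯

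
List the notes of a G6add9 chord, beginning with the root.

G B D E A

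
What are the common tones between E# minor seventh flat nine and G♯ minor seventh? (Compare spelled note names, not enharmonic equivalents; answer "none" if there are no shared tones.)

E# minor seventh flat nine = E-sharp, G-sharp, B-sharp, D-sharp, F-sharp.
G♯ minor seventh = G-sharp, B, D-sharp, F-sharp.
Shared: G-sharp, D-sharp, F-sharp.

G-sharp – D-sharp – F-sharp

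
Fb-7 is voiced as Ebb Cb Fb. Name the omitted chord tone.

Fb-7 = Fb, Abb, Cb, Ebb. The voicing lacks the 3rd (minor 3rd), Abb.

Abb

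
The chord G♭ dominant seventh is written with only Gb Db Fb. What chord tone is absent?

Bb

G♭ dominant seventh = Gb, Bb, Db, Fb. The voicing lacks the 3rd (major 3rd), Bb.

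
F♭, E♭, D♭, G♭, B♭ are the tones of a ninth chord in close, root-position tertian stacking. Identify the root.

Stacking in thirds gives E♭ – G♭ – B♭ – D♭ – F♭, so E♭ is the root — E♭ minor seventh flat nine.

E♭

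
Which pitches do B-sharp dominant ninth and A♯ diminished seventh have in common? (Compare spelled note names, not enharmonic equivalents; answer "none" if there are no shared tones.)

B-sharp dominant ninth = B-sharp, D-double-sharp, F-double-sharp, A-sharp, C-double-sharp.
A♯ diminished seventh = A-sharp, C-sharp, E, G.
Shared: A-sharp.

A-sharp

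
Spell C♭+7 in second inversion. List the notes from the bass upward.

C♭+7 = C♭–E♭–G–B𝄫; second inversion → fifth (G) lowest.

G, B𝄫, C♭, E♭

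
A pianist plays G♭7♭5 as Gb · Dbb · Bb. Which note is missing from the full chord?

The full G♭7♭5 chord is Gb, Bb, Dbb, Fb.
Comparing with the voicing, the minor 7th (7th) — Fb — is absent.

Fb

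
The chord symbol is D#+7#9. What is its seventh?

C♯

D#+7#9 is built on D♯; its 7th is a minor 7th above the root.
A seventh above D uses the letter C, and the minor 7th above D♯ is C♯.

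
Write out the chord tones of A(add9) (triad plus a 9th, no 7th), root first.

A(add9): added-ninth on A.
- root: A
- major 3rd: C♯
- perfect 5th: E
- major 9th: B

A – C♯ – E – B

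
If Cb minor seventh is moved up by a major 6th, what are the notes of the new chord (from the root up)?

C-flat up a major 6th → A-flat. New chord: A-flat minor seventh.
A-flat — root
C-flat — minor 3rd
E-flat — perfect 5th
G-flat — minor 7th

A-flat, C-flat, E-flat, G-flat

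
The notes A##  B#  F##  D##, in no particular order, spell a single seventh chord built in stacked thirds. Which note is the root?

Stacking in thirds gives B# – D## – F## – A##, so B# is the root — B# major seventh.

B#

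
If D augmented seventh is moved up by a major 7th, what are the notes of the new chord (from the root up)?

C#, E#, G##, B

D up a major 7th → C#. New chord: C# augmented seventh.
- root: C#
- major 3rd: E#
- augmented 5th: G##
- minor 7th: B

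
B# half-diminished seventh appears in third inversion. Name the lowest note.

B# half-diminished seventh = B#–D#–F#–A#. Third inversion → seventh in the bass = A#.

A#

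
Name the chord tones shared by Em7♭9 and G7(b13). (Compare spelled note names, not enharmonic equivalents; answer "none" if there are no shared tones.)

G, B, D, F

Em7♭9: E G B D F
G7(b13): G B D F E♭
Common to both → G, B, D, F.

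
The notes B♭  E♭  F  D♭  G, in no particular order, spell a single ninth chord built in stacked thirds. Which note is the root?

E♭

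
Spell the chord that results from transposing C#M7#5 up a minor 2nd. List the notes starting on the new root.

D – F♯ – A♯ – C♯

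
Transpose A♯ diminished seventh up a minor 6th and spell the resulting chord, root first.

Transposed root: A-sharp → F-sharp (minor 6th up). So we spell F-sharp diminished seventh:
root → F-sharp
3rd (minor 3rd) → A
5th (diminished 5th) → C
7th (diminished 7th) → E-flat

F-sharp, A, C, E-flat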